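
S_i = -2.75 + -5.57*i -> [-2.75, -8.32, -13.89, -19.46, -25.03]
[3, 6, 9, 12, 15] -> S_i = 3 + 3*i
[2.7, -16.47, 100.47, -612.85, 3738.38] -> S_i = 2.70*(-6.10)^i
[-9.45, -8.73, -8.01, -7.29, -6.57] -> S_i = -9.45 + 0.72*i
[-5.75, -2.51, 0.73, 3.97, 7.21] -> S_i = -5.75 + 3.24*i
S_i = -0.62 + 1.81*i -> [-0.62, 1.19, 3.0, 4.81, 6.62]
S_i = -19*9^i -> [-19, -171, -1539, -13851, -124659]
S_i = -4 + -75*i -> [-4, -79, -154, -229, -304]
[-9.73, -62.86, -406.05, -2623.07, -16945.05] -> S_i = -9.73*6.46^i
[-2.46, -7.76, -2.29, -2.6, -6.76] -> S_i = Random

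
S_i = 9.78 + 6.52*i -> [9.78, 16.3, 22.82, 29.34, 35.86]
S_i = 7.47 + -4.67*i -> [7.47, 2.8, -1.87, -6.54, -11.21]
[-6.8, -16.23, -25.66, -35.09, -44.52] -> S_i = -6.80 + -9.43*i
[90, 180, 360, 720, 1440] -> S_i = 90*2^i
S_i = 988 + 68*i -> [988, 1056, 1124, 1192, 1260]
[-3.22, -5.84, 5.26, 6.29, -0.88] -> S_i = Random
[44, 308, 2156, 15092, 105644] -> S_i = 44*7^i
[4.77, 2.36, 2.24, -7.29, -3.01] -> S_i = Random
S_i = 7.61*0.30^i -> [7.61, 2.28, 0.68, 0.21, 0.06]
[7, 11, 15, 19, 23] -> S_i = 7 + 4*i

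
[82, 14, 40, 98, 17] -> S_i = Random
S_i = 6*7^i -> [6, 42, 294, 2058, 14406]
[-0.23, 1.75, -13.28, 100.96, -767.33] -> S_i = -0.23*(-7.60)^i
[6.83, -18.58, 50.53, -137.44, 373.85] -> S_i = 6.83*(-2.72)^i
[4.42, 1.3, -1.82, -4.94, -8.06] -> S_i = 4.42 + -3.12*i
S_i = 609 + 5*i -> [609, 614, 619, 624, 629]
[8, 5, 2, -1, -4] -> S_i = 8 + -3*i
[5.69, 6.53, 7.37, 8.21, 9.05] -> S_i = 5.69 + 0.84*i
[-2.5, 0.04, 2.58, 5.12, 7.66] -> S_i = -2.50 + 2.54*i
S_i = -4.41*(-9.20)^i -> [-4.41, 40.57, -373.26, 3434.01, -31592.93]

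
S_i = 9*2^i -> [9, 18, 36, 72, 144]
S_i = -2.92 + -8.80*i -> [-2.92, -11.72, -20.52, -29.32, -38.12]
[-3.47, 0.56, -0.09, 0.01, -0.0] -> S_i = -3.47*(-0.16)^i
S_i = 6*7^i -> [6, 42, 294, 2058, 14406]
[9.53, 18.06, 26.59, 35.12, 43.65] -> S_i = 9.53 + 8.53*i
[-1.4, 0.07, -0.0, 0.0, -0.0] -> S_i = -1.40*(-0.05)^i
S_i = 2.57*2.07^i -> [2.57, 5.32, 11.01, 22.8, 47.19]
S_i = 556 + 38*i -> [556, 594, 632, 670, 708]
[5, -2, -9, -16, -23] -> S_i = 5 + -7*i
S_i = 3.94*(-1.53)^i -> [3.94, -6.03, 9.22, -14.11, 21.59]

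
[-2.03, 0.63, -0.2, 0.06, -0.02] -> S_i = -2.03*(-0.31)^i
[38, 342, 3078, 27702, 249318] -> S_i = 38*9^i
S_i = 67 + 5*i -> [67, 72, 77, 82, 87]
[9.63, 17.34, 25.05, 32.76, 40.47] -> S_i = 9.63 + 7.71*i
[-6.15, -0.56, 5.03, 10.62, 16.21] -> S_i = -6.15 + 5.59*i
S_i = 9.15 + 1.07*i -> [9.15, 10.22, 11.29, 12.36, 13.43]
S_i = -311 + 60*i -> [-311, -251, -191, -131, -71]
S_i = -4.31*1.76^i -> [-4.31, -7.59, -13.35, -23.5, -41.35]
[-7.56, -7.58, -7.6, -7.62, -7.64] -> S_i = -7.56 + -0.02*i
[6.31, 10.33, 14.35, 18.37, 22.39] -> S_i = 6.31 + 4.02*i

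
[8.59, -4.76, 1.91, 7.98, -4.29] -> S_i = Random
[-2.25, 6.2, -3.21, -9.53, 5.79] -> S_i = Random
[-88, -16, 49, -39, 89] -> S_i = Random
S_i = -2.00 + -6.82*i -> [-2.0, -8.82, -15.64, -22.46, -29.28]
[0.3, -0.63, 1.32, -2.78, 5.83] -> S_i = 0.30*(-2.10)^i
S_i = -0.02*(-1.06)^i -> [-0.02, 0.02, -0.02, 0.02, -0.03]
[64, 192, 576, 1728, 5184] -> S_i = 64*3^i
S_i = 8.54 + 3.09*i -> [8.54, 11.63, 14.72, 17.81, 20.9]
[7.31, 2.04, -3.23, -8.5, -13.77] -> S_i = 7.31 + -5.27*i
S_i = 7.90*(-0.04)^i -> [7.9, -0.32, 0.01, -0.0, 0.0]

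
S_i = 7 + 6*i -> [7, 13, 19, 25, 31]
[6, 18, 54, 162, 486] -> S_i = 6*3^i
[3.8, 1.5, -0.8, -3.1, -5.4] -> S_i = 3.80 + -2.30*i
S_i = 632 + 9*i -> [632, 641, 650, 659, 668]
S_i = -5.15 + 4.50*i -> [-5.15, -0.65, 3.85, 8.35, 12.85]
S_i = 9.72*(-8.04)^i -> [9.72, -78.15, 628.32, -5051.66, 40615.37]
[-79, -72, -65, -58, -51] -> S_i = -79 + 7*i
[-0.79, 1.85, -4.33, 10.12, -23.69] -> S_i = -0.79*(-2.34)^i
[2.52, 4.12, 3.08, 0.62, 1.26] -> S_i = Random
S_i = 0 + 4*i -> [0, 4, 8, 12, 16]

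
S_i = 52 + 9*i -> [52, 61, 70, 79, 88]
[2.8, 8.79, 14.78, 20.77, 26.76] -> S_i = 2.80 + 5.99*i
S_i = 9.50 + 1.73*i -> [9.5, 11.23, 12.96, 14.69, 16.42]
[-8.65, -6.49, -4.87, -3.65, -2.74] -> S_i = -8.65*0.75^i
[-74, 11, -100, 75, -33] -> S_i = Random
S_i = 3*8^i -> [3, 24, 192, 1536, 12288]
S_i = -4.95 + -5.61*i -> [-4.95, -10.56, -16.17, -21.78, -27.39]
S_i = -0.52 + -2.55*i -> [-0.52, -3.07, -5.62, -8.17, -10.72]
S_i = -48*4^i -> [-48, -192, -768, -3072, -12288]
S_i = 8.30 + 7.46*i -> [8.3, 15.76, 23.22, 30.68, 38.14]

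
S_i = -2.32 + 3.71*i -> [-2.32, 1.39, 5.1, 8.81, 12.52]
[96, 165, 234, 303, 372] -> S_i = 96 + 69*i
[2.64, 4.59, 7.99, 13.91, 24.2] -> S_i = 2.64*1.74^i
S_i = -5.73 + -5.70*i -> [-5.73, -11.43, -17.13, -22.83, -28.53]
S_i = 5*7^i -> [5, 35, 245, 1715, 12005]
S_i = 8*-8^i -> [8, -64, 512, -4096, 32768]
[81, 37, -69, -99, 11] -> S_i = Random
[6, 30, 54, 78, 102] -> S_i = 6 + 24*i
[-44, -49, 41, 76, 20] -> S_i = Random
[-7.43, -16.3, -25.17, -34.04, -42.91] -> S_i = -7.43 + -8.87*i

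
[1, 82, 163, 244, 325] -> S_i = 1 + 81*i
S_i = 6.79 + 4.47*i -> [6.79, 11.26, 15.73, 20.2, 24.67]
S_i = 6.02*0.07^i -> [6.02, 0.42, 0.03, 0.0, 0.0]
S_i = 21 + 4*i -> [21, 25, 29, 33, 37]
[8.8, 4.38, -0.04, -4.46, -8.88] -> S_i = 8.80 + -4.42*i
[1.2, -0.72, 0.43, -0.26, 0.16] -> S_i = 1.20*(-0.60)^i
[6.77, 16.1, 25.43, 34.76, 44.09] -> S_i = 6.77 + 9.33*i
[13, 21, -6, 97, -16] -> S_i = Random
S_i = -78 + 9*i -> [-78, -69, -60, -51, -42]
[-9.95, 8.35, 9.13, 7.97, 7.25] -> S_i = Random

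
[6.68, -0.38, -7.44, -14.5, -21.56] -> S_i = 6.68 + -7.06*i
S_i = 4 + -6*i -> [4, -2, -8, -14, -20]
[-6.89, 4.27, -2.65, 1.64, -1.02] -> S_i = -6.89*(-0.62)^i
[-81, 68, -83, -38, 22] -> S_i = Random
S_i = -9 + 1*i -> [-9, -8, -7, -6, -5]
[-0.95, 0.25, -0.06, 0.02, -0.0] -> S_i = -0.95*(-0.26)^i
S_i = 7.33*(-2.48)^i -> [7.33, -18.18, 45.08, -111.8, 277.27]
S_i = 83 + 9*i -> [83, 92, 101, 110, 119]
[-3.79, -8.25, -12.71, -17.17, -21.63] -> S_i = -3.79 + -4.46*i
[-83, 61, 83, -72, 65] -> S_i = Random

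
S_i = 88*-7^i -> [88, -616, 4312, -30184, 211288]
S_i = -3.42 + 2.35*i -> [-3.42, -1.07, 1.28, 3.63, 5.98]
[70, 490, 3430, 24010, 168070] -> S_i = 70*7^i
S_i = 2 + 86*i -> [2, 88, 174, 260, 346]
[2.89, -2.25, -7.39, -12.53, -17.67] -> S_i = 2.89 + -5.14*i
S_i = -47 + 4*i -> [-47, -43, -39, -35, -31]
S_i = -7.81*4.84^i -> [-7.81, -37.8, -182.95, -885.5, -4285.81]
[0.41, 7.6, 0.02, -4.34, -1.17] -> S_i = Random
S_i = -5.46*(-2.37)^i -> [-5.46, 12.94, -30.67, 72.68, -172.26]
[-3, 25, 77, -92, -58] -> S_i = Random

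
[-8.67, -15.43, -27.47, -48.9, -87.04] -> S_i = -8.67*1.78^i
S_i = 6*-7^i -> [6, -42, 294, -2058, 14406]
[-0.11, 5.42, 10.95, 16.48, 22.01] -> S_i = -0.11 + 5.53*i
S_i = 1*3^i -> [1, 3, 9, 27, 81]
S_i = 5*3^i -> [5, 15, 45, 135, 405]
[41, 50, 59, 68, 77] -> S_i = 41 + 9*i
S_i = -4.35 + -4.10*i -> [-4.35, -8.45, -12.55, -16.65, -20.75]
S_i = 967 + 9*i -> [967, 976, 985, 994, 1003]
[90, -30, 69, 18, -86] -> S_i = Random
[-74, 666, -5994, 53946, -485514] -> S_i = -74*-9^i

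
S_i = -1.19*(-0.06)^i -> [-1.19, 0.07, -0.0, 0.0, -0.0]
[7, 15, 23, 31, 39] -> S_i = 7 + 8*i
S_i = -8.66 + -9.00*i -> [-8.66, -17.66, -26.66, -35.66, -44.66]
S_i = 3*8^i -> [3, 24, 192, 1536, 12288]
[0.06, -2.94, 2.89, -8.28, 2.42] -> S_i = Random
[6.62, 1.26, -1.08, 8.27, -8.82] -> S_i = Random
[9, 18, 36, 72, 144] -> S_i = 9*2^i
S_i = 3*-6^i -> [3, -18, 108, -648, 3888]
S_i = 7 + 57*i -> [7, 64, 121, 178, 235]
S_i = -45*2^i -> [-45, -90, -180, -360, -720]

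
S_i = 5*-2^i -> [5, -10, 20, -40, 80]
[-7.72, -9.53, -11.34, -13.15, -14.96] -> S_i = -7.72 + -1.81*i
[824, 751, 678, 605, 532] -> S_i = 824 + -73*i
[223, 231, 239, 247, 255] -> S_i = 223 + 8*i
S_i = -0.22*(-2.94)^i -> [-0.22, 0.65, -1.9, 5.59, -16.44]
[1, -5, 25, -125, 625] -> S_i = 1*-5^i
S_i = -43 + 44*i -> [-43, 1, 45, 89, 133]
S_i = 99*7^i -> [99, 693, 4851, 33957, 237699]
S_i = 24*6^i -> [24, 144, 864, 5184, 31104]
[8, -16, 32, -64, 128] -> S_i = 8*-2^i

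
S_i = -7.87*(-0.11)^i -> [-7.87, 0.87, -0.1, 0.01, -0.0]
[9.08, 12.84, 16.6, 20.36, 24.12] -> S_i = 9.08 + 3.76*i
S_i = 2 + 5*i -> [2, 7, 12, 17, 22]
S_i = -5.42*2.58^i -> [-5.42, -13.98, -36.08, -93.08, -240.15]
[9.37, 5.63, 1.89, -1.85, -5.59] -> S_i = 9.37 + -3.74*i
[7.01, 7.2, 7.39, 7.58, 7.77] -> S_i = 7.01 + 0.19*i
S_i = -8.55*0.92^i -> [-8.55, -7.87, -7.24, -6.66, -6.13]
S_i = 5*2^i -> [5, 10, 20, 40, 80]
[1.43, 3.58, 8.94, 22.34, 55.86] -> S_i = 1.43*2.50^i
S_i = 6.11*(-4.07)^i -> [6.11, -24.87, 101.21, -411.93, 1676.56]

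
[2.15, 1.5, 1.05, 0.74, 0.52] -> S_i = 2.15*0.70^i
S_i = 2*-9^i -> [2, -18, 162, -1458, 13122]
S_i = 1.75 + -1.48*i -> [1.75, 0.27, -1.21, -2.69, -4.17]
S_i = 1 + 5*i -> [1, 6, 11, 16, 21]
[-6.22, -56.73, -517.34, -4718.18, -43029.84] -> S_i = -6.22*9.12^i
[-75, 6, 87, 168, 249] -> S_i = -75 + 81*i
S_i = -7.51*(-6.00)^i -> [-7.51, 45.06, -270.36, 1622.16, -9732.96]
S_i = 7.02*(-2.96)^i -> [7.02, -20.78, 61.51, -182.06, 538.89]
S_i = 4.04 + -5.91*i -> [4.04, -1.87, -7.78, -13.69, -19.6]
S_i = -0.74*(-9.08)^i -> [-0.74, 6.72, -61.01, 553.97, -5030.08]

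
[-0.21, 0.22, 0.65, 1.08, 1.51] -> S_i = -0.21 + 0.43*i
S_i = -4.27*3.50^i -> [-4.27, -14.94, -52.31, -183.08, -640.77]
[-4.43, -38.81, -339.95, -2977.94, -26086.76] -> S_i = -4.43*8.76^i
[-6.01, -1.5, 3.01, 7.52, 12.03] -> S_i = -6.01 + 4.51*i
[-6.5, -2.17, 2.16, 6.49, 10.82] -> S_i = -6.50 + 4.33*i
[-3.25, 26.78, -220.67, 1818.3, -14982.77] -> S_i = -3.25*(-8.24)^i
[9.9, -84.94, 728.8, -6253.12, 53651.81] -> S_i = 9.90*(-8.58)^i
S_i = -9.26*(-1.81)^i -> [-9.26, 16.76, -30.34, 54.91, -99.39]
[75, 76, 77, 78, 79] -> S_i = 75 + 1*i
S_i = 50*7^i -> [50, 350, 2450, 17150, 120050]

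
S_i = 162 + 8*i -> [162, 170, 178, 186, 194]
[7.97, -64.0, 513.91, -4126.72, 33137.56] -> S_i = 7.97*(-8.03)^i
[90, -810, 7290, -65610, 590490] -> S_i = 90*-9^i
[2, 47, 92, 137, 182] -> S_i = 2 + 45*i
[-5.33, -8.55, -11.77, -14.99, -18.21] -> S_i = -5.33 + -3.22*i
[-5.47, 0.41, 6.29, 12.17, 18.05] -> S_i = -5.47 + 5.88*i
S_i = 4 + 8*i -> [4, 12, 20, 28, 36]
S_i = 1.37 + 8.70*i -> [1.37, 10.07, 18.77, 27.47, 36.17]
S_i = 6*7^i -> [6, 42, 294, 2058, 14406]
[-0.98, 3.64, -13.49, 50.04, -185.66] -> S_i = -0.98*(-3.71)^i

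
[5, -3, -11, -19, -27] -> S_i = 5 + -8*i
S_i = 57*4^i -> [57, 228, 912, 3648, 14592]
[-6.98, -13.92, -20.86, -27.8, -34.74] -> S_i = -6.98 + -6.94*i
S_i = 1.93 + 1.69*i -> [1.93, 3.62, 5.31, 7.0, 8.69]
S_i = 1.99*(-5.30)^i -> [1.99, -10.55, 55.9, -296.27, 1570.21]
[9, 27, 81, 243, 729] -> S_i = 9*3^i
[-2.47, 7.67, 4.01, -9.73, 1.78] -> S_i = Random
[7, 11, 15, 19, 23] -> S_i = 7 + 4*i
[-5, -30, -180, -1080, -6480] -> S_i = -5*6^i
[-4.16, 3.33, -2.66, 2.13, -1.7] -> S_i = -4.16*(-0.80)^i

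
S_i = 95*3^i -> [95, 285, 855, 2565, 7695]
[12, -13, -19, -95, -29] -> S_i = Random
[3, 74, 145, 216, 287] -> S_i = 3 + 71*i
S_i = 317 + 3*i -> [317, 320, 323, 326, 329]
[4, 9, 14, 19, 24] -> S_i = 4 + 5*i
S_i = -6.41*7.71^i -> [-6.41, -49.42, -381.04, -2937.79, -22650.38]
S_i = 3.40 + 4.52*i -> [3.4, 7.92, 12.44, 16.96, 21.48]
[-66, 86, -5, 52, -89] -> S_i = Random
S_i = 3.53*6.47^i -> [3.53, 22.84, 147.77, 956.07, 6185.74]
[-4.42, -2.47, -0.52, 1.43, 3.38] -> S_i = -4.42 + 1.95*i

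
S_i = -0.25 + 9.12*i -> [-0.25, 8.87, 17.99, 27.11, 36.23]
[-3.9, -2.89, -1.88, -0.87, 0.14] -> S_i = -3.90 + 1.01*i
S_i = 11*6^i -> [11, 66, 396, 2376, 14256]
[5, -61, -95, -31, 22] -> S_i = Random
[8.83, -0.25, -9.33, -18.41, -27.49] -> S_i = 8.83 + -9.08*i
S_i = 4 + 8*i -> [4, 12, 20, 28, 36]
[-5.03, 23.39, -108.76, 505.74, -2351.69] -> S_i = -5.03*(-4.65)^i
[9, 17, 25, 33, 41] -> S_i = 9 + 8*i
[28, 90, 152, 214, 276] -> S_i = 28 + 62*i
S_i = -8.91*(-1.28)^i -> [-8.91, 11.4, -14.6, 18.69, -23.92]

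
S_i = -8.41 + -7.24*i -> [-8.41, -15.65, -22.89, -30.13, -37.37]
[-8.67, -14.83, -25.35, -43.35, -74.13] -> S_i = -8.67*1.71^i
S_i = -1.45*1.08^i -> [-1.45, -1.57, -1.69, -1.83, -1.97]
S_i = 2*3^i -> [2, 6, 18, 54, 162]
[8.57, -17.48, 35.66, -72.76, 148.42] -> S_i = 8.57*(-2.04)^i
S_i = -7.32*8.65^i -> [-7.32, -63.32, -547.7, -4737.61, -40980.34]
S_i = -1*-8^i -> [-1, 8, -64, 512, -4096]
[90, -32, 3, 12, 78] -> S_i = Random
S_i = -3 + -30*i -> [-3, -33, -63, -93, -123]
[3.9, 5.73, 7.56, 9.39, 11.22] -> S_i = 3.90 + 1.83*i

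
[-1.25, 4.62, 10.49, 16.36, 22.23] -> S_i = -1.25 + 5.87*i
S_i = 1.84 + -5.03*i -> [1.84, -3.19, -8.22, -13.25, -18.28]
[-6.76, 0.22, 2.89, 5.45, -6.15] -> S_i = Random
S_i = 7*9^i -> [7, 63, 567, 5103, 45927]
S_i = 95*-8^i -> [95, -760, 6080, -48640, 389120]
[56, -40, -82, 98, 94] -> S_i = Random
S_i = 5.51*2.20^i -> [5.51, 12.12, 26.67, 58.67, 129.08]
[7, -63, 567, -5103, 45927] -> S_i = 7*-9^i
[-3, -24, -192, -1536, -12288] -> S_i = -3*8^i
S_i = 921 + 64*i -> [921, 985, 1049, 1113, 1177]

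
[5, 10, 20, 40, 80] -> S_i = 5*2^i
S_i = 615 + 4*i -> [615, 619, 623, 627, 631]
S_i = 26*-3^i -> [26, -78, 234, -702, 2106]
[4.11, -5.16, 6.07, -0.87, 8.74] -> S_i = Random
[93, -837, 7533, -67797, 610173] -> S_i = 93*-9^i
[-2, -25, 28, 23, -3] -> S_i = Random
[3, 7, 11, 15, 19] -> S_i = 3 + 4*i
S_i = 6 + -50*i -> [6, -44, -94, -144, -194]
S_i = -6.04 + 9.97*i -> [-6.04, 3.93, 13.9, 23.87, 33.84]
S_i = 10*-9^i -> [10, -90, 810, -7290, 65610]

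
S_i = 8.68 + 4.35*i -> [8.68, 13.03, 17.38, 21.73, 26.08]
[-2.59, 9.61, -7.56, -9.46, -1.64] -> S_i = Random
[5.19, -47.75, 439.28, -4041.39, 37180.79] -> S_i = 5.19*(-9.20)^i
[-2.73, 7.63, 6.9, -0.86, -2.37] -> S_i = Random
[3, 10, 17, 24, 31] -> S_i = 3 + 7*i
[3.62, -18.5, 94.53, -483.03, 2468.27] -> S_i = 3.62*(-5.11)^i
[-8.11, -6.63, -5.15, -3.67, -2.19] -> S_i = -8.11 + 1.48*i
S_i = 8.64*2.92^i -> [8.64, 25.23, 73.67, 215.11, 628.12]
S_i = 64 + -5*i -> [64, 59, 54, 49, 44]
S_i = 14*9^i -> [14, 126, 1134, 10206, 91854]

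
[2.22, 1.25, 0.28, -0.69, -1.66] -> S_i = 2.22 + -0.97*i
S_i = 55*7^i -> [55, 385, 2695, 18865, 132055]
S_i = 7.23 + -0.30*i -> [7.23, 6.93, 6.63, 6.33, 6.03]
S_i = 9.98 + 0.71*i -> [9.98, 10.69, 11.4, 12.11, 12.82]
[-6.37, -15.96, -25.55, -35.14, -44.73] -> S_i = -6.37 + -9.59*i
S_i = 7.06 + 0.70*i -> [7.06, 7.76, 8.46, 9.16, 9.86]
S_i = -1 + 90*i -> [-1, 89, 179, 269, 359]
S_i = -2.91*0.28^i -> [-2.91, -0.81, -0.23, -0.06, -0.02]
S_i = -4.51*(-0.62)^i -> [-4.51, 2.8, -1.73, 1.07, -0.67]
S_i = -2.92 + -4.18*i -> [-2.92, -7.1, -11.28, -15.46, -19.64]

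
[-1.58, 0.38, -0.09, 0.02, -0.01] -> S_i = -1.58*(-0.24)^i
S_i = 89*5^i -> [89, 445, 2225, 11125, 55625]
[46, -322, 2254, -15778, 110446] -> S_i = 46*-7^i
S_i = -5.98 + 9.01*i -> [-5.98, 3.03, 12.04, 21.05, 30.06]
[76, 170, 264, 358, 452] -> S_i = 76 + 94*i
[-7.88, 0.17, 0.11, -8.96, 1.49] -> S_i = Random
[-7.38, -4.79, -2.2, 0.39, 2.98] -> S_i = -7.38 + 2.59*i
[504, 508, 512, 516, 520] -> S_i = 504 + 4*i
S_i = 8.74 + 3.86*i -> [8.74, 12.6, 16.46, 20.32, 24.18]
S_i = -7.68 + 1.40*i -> [-7.68, -6.28, -4.88, -3.48, -2.08]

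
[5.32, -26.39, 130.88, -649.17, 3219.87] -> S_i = 5.32*(-4.96)^i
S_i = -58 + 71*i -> [-58, 13, 84, 155, 226]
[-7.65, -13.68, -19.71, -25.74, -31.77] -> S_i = -7.65 + -6.03*i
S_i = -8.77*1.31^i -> [-8.77, -11.49, -15.05, -19.72, -25.83]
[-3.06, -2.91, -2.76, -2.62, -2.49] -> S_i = -3.06*0.95^i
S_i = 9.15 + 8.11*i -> [9.15, 17.26, 25.37, 33.48, 41.59]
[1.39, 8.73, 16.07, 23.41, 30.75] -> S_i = 1.39 + 7.34*i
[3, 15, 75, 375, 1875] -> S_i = 3*5^i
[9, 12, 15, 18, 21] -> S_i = 9 + 3*i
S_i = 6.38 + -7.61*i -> [6.38, -1.23, -8.84, -16.45, -24.06]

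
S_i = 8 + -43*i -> [8, -35, -78, -121, -164]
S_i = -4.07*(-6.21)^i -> [-4.07, 25.27, -156.96, 974.7, -6052.86]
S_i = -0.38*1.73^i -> [-0.38, -0.66, -1.14, -1.97, -3.4]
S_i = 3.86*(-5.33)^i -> [3.86, -20.57, 109.66, -584.48, 3115.27]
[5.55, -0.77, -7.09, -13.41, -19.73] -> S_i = 5.55 + -6.32*i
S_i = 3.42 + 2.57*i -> [3.42, 5.99, 8.56, 11.13, 13.7]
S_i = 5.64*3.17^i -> [5.64, 17.88, 56.68, 179.66, 569.53]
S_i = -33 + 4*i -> [-33, -29, -25, -21, -17]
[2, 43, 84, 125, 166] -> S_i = 2 + 41*i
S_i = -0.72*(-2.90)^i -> [-0.72, 2.09, -6.06, 17.56, -50.92]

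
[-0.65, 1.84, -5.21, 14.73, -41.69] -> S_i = -0.65*(-2.83)^i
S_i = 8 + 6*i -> [8, 14, 20, 26, 32]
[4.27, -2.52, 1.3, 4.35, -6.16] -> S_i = Random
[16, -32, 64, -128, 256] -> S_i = 16*-2^i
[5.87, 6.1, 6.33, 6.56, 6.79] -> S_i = 5.87 + 0.23*i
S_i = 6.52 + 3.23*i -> [6.52, 9.75, 12.98, 16.21, 19.44]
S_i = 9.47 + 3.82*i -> [9.47, 13.29, 17.11, 20.93, 24.75]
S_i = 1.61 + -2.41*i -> [1.61, -0.8, -3.21, -5.62, -8.03]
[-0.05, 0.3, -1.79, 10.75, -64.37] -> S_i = -0.05*(-5.99)^i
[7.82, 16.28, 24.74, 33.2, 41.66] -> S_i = 7.82 + 8.46*i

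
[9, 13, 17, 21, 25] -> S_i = 9 + 4*i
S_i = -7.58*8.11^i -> [-7.58, -61.47, -498.55, -4043.26, -32790.85]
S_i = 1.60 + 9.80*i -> [1.6, 11.4, 21.2, 31.0, 40.8]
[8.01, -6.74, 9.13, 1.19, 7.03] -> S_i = Random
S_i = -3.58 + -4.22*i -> [-3.58, -7.8, -12.02, -16.24, -20.46]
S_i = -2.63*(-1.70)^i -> [-2.63, 4.47, -7.6, 12.92, -21.97]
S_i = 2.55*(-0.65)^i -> [2.55, -1.66, 1.08, -0.7, 0.46]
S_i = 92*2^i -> [92, 184, 368, 736, 1472]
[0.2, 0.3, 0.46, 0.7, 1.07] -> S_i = 0.20*1.52^i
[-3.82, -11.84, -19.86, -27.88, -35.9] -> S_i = -3.82 + -8.02*i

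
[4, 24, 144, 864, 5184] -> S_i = 4*6^i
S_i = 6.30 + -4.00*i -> [6.3, 2.3, -1.7, -5.7, -9.7]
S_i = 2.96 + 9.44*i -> [2.96, 12.4, 21.84, 31.28, 40.72]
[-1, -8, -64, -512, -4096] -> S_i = -1*8^i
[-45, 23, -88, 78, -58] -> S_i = Random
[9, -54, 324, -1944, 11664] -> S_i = 9*-6^i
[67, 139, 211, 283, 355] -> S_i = 67 + 72*i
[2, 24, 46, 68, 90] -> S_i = 2 + 22*i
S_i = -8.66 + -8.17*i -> [-8.66, -16.83, -25.0, -33.17, -41.34]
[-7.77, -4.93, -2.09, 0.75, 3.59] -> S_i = -7.77 + 2.84*i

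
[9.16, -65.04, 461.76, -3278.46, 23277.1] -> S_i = 9.16*(-7.10)^i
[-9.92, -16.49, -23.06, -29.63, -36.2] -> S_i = -9.92 + -6.57*i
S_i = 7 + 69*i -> [7, 76, 145, 214, 283]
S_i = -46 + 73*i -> [-46, 27, 100, 173, 246]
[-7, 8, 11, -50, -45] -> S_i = Random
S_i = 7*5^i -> [7, 35, 175, 875, 4375]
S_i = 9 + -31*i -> [9, -22, -53, -84, -115]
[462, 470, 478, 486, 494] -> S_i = 462 + 8*i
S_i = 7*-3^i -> [7, -21, 63, -189, 567]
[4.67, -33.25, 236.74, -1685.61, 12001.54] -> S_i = 4.67*(-7.12)^i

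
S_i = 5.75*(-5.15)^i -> [5.75, -29.61, 152.5, -785.4, 4044.8]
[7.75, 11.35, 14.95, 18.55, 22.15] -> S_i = 7.75 + 3.60*i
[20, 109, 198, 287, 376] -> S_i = 20 + 89*i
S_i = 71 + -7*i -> [71, 64, 57, 50, 43]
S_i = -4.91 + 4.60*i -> [-4.91, -0.31, 4.29, 8.89, 13.49]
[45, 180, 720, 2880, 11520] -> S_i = 45*4^i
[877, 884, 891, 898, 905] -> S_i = 877 + 7*i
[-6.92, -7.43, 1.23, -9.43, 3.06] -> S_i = Random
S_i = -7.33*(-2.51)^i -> [-7.33, 18.4, -46.18, 115.91, -290.94]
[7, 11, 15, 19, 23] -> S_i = 7 + 4*i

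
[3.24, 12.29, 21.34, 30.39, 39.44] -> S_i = 3.24 + 9.05*i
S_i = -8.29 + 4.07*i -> [-8.29, -4.22, -0.15, 3.92, 7.99]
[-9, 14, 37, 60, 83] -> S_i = -9 + 23*i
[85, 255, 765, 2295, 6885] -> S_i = 85*3^i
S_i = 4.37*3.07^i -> [4.37, 13.42, 41.19, 126.44, 388.18]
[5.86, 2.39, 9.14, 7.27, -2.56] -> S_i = Random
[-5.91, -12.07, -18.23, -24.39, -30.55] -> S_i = -5.91 + -6.16*i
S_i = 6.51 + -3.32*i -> [6.51, 3.19, -0.13, -3.45, -6.77]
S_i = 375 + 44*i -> [375, 419, 463, 507, 551]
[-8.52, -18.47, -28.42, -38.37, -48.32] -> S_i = -8.52 + -9.95*i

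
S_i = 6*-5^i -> [6, -30, 150, -750, 3750]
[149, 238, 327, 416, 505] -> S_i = 149 + 89*i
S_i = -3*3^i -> [-3, -9, -27, -81, -243]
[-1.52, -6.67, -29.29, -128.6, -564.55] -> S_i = -1.52*4.39^i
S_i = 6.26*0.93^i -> [6.26, 5.82, 5.41, 5.04, 4.68]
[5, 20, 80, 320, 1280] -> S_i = 5*4^i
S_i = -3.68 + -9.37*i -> [-3.68, -13.05, -22.42, -31.79, -41.16]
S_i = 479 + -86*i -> [479, 393, 307, 221, 135]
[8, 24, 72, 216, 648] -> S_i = 8*3^i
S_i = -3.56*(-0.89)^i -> [-3.56, 3.17, -2.82, 2.51, -2.23]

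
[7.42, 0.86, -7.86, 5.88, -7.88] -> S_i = Random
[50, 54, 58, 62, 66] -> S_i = 50 + 4*i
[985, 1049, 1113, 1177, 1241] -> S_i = 985 + 64*i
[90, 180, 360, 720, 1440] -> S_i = 90*2^i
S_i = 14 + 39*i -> [14, 53, 92, 131, 170]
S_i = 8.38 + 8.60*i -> [8.38, 16.98, 25.58, 34.18, 42.78]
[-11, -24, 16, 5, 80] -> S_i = Random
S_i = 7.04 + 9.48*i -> [7.04, 16.52, 26.0, 35.48, 44.96]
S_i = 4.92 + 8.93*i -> [4.92, 13.85, 22.78, 31.71, 40.64]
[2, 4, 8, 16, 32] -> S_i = 2*2^i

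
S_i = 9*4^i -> [9, 36, 144, 576, 2304]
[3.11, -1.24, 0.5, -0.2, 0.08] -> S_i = 3.11*(-0.40)^i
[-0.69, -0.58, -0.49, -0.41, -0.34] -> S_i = -0.69*0.84^i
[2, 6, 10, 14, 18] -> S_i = 2 + 4*i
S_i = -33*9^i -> [-33, -297, -2673, -24057, -216513]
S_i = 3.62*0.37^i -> [3.62, 1.34, 0.5, 0.18, 0.07]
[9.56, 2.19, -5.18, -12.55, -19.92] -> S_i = 9.56 + -7.37*i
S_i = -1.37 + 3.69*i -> [-1.37, 2.32, 6.01, 9.7, 13.39]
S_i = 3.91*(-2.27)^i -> [3.91, -8.88, 20.15, -45.74, 103.82]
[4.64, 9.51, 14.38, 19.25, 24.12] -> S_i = 4.64 + 4.87*i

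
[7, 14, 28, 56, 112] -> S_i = 7*2^i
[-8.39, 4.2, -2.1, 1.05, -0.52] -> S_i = -8.39*(-0.50)^i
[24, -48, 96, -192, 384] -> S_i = 24*-2^i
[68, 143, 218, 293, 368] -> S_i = 68 + 75*i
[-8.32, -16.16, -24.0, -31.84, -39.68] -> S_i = -8.32 + -7.84*i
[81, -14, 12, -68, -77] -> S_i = Random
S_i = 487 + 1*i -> [487, 488, 489, 490, 491]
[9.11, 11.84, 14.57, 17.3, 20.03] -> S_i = 9.11 + 2.73*i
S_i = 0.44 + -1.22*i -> [0.44, -0.78, -2.0, -3.22, -4.44]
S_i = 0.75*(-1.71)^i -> [0.75, -1.28, 2.19, -3.75, 6.41]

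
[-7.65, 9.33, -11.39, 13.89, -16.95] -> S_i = -7.65*(-1.22)^i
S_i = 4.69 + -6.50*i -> [4.69, -1.81, -8.31, -14.81, -21.31]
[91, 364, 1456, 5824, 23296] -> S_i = 91*4^i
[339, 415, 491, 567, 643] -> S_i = 339 + 76*i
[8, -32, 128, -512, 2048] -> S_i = 8*-4^i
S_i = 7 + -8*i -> [7, -1, -9, -17, -25]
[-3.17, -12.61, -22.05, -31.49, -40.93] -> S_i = -3.17 + -9.44*i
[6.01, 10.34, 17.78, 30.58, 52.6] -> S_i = 6.01*1.72^i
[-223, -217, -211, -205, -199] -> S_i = -223 + 6*i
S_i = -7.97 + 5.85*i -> [-7.97, -2.12, 3.73, 9.58, 15.43]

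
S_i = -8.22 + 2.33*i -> [-8.22, -5.89, -3.56, -1.23, 1.1]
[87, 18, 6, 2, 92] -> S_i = Random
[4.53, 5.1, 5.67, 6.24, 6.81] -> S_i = 4.53 + 0.57*i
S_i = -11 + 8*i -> [-11, -3, 5, 13, 21]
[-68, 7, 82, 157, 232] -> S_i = -68 + 75*i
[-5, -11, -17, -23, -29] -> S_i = -5 + -6*i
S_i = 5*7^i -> [5, 35, 245, 1715, 12005]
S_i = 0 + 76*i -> [0, 76, 152, 228, 304]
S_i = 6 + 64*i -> [6, 70, 134, 198, 262]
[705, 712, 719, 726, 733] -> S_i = 705 + 7*i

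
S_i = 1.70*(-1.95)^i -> [1.7, -3.32, 6.46, -12.61, 24.58]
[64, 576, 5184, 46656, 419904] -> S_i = 64*9^i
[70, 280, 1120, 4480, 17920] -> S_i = 70*4^i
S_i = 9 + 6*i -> [9, 15, 21, 27, 33]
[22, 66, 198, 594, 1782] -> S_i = 22*3^i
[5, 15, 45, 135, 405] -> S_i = 5*3^i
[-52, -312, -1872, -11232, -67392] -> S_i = -52*6^i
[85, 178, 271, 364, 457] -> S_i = 85 + 93*i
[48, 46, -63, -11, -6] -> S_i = Random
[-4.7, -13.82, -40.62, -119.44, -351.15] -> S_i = -4.70*2.94^i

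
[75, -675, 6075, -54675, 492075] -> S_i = 75*-9^i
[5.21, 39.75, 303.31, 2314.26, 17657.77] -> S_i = 5.21*7.63^i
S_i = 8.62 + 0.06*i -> [8.62, 8.68, 8.74, 8.8, 8.86]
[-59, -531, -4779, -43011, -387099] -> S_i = -59*9^i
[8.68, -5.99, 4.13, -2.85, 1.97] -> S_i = 8.68*(-0.69)^i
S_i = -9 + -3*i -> [-9, -12, -15, -18, -21]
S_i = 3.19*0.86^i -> [3.19, 2.74, 2.36, 2.03, 1.74]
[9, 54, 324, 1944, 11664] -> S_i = 9*6^i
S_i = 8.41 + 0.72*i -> [8.41, 9.13, 9.85, 10.57, 11.29]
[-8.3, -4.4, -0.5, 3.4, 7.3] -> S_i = -8.30 + 3.90*i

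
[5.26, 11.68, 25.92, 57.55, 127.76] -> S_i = 5.26*2.22^i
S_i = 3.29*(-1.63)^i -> [3.29, -5.36, 8.74, -14.25, 23.22]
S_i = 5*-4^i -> [5, -20, 80, -320, 1280]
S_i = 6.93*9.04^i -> [6.93, 62.65, 566.33, 5119.63, 46281.45]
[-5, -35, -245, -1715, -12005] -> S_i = -5*7^i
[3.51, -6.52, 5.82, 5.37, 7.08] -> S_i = Random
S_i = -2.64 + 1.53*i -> [-2.64, -1.11, 0.42, 1.95, 3.48]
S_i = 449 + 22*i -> [449, 471, 493, 515, 537]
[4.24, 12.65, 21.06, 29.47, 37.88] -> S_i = 4.24 + 8.41*i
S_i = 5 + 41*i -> [5, 46, 87, 128, 169]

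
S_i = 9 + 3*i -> [9, 12, 15, 18, 21]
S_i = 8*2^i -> [8, 16, 32, 64, 128]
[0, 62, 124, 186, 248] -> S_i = 0 + 62*i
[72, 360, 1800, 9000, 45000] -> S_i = 72*5^i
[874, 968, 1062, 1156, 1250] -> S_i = 874 + 94*i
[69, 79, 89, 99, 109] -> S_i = 69 + 10*i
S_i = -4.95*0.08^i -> [-4.95, -0.4, -0.03, -0.0, -0.0]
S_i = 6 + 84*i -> [6, 90, 174, 258, 342]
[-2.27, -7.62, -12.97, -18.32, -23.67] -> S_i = -2.27 + -5.35*i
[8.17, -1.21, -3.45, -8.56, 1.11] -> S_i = Random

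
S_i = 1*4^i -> [1, 4, 16, 64, 256]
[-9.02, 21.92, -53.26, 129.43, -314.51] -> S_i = -9.02*(-2.43)^i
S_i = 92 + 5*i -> [92, 97, 102, 107, 112]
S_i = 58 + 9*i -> [58, 67, 76, 85, 94]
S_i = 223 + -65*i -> [223, 158, 93, 28, -37]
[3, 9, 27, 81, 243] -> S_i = 3*3^i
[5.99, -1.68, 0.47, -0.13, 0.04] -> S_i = 5.99*(-0.28)^i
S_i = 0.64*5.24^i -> [0.64, 3.35, 17.57, 92.08, 482.51]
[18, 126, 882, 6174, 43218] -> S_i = 18*7^i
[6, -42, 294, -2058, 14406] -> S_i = 6*-7^i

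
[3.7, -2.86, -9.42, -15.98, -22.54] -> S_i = 3.70 + -6.56*i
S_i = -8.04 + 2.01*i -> [-8.04, -6.03, -4.02, -2.01, 0.0]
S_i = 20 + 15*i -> [20, 35, 50, 65, 80]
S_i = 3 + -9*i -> [3, -6, -15, -24, -33]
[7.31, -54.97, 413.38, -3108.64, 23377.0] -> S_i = 7.31*(-7.52)^i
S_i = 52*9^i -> [52, 468, 4212, 37908, 341172]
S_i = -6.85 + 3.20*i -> [-6.85, -3.65, -0.45, 2.75, 5.95]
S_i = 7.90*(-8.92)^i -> [7.9, -70.47, 628.57, -5606.89, 50013.41]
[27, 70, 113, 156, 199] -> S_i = 27 + 43*i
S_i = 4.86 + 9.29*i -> [4.86, 14.15, 23.44, 32.73, 42.02]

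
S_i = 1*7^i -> [1, 7, 49, 343, 2401]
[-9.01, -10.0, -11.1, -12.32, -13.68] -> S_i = -9.01*1.11^i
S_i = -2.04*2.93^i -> [-2.04, -5.98, -17.51, -51.31, -150.35]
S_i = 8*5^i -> [8, 40, 200, 1000, 5000]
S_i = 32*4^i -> [32, 128, 512, 2048, 8192]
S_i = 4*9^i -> [4, 36, 324, 2916, 26244]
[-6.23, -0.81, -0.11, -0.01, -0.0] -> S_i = -6.23*0.13^i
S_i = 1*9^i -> [1, 9, 81, 729, 6561]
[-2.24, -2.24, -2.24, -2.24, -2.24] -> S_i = -2.24*1.00^i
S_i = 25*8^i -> [25, 200, 1600, 12800, 102400]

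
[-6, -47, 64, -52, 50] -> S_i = Random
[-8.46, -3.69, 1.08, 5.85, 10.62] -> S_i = -8.46 + 4.77*i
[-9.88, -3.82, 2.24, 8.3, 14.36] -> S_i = -9.88 + 6.06*i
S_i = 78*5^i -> [78, 390, 1950, 9750, 48750]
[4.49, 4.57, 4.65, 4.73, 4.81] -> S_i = 4.49 + 0.08*i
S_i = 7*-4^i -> [7, -28, 112, -448, 1792]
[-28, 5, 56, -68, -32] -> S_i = Random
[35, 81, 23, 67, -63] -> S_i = Random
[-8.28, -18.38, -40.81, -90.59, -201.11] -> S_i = -8.28*2.22^i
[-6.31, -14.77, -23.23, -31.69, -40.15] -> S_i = -6.31 + -8.46*i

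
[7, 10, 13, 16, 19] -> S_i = 7 + 3*i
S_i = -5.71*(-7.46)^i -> [-5.71, 42.6, -317.77, 2370.57, -17684.44]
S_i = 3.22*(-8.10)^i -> [3.22, -26.08, 211.26, -1711.24, 13861.04]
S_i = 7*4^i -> [7, 28, 112, 448, 1792]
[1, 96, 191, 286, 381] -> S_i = 1 + 95*i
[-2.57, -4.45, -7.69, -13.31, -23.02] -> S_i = -2.57*1.73^i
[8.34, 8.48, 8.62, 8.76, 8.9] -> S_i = 8.34 + 0.14*i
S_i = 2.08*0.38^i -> [2.08, 0.79, 0.3, 0.11, 0.04]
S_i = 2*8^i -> [2, 16, 128, 1024, 8192]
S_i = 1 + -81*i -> [1, -80, -161, -242, -323]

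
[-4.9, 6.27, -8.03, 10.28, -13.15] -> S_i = -4.90*(-1.28)^i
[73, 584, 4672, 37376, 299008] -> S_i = 73*8^i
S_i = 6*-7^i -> [6, -42, 294, -2058, 14406]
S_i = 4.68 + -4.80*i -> [4.68, -0.12, -4.92, -9.72, -14.52]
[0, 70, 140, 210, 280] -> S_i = 0 + 70*i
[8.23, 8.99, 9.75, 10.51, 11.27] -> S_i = 8.23 + 0.76*i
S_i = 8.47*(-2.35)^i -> [8.47, -19.9, 46.78, -109.92, 258.32]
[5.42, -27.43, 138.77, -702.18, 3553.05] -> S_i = 5.42*(-5.06)^i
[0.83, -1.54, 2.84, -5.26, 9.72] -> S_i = 0.83*(-1.85)^i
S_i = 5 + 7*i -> [5, 12, 19, 26, 33]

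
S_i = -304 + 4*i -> [-304, -300, -296, -292, -288]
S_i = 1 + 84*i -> [1, 85, 169, 253, 337]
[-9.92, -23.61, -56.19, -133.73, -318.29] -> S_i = -9.92*2.38^i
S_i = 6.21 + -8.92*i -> [6.21, -2.71, -11.63, -20.55, -29.47]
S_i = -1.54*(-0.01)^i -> [-1.54, 0.02, -0.0, 0.0, -0.0]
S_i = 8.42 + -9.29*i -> [8.42, -0.87, -10.16, -19.45, -28.74]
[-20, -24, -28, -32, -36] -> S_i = -20 + -4*i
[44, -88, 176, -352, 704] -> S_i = 44*-2^i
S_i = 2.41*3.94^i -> [2.41, 9.5, 37.41, 147.4, 580.77]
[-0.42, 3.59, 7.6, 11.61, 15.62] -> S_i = -0.42 + 4.01*i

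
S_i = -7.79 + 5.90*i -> [-7.79, -1.89, 4.01, 9.91, 15.81]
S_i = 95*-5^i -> [95, -475, 2375, -11875, 59375]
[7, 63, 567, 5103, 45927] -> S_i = 7*9^i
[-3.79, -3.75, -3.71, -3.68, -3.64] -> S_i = -3.79*0.99^i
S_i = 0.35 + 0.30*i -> [0.35, 0.65, 0.95, 1.25, 1.55]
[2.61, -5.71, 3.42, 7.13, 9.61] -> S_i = Random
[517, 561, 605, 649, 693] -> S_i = 517 + 44*i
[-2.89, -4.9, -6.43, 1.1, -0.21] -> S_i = Random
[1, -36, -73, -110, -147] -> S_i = 1 + -37*i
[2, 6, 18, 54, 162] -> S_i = 2*3^i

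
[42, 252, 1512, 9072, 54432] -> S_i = 42*6^i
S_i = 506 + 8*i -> [506, 514, 522, 530, 538]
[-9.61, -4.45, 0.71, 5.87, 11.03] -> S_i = -9.61 + 5.16*i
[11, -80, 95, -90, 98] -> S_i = Random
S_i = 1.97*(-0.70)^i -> [1.97, -1.38, 0.97, -0.68, 0.47]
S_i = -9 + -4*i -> [-9, -13, -17, -21, -25]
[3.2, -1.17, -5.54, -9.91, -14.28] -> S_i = 3.20 + -4.37*i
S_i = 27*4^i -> [27, 108, 432, 1728, 6912]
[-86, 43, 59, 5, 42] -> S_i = Random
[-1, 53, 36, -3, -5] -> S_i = Random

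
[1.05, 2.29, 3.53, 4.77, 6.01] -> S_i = 1.05 + 1.24*i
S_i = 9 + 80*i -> [9, 89, 169, 249, 329]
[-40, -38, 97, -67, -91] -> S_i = Random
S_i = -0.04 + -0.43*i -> [-0.04, -0.47, -0.9, -1.33, -1.76]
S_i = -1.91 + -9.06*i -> [-1.91, -10.97, -20.03, -29.09, -38.15]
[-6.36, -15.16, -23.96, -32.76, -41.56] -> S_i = -6.36 + -8.80*i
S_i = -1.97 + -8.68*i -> [-1.97, -10.65, -19.33, -28.01, -36.69]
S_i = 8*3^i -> [8, 24, 72, 216, 648]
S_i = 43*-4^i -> [43, -172, 688, -2752, 11008]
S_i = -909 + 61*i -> [-909, -848, -787, -726, -665]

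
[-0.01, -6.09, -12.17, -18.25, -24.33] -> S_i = -0.01 + -6.08*i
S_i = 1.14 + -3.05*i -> [1.14, -1.91, -4.96, -8.01, -11.06]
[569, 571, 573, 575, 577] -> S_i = 569 + 2*i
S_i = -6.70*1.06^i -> [-6.7, -7.1, -7.53, -7.98, -8.46]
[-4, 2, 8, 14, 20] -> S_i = -4 + 6*i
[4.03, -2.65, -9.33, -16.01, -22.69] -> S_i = 4.03 + -6.68*i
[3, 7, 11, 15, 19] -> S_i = 3 + 4*i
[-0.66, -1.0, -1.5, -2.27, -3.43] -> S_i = -0.66*1.51^i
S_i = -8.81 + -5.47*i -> [-8.81, -14.28, -19.75, -25.22, -30.69]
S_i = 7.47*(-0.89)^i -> [7.47, -6.65, 5.92, -5.27, 4.69]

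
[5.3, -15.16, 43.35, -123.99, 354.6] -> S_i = 5.30*(-2.86)^i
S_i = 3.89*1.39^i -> [3.89, 5.41, 7.52, 10.45, 14.52]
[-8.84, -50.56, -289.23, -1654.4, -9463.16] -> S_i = -8.84*5.72^i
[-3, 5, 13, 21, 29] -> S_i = -3 + 8*i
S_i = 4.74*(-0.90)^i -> [4.74, -4.27, 3.84, -3.46, 3.11]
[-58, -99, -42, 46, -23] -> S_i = Random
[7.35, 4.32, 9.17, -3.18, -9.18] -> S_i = Random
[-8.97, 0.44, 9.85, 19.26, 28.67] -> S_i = -8.97 + 9.41*i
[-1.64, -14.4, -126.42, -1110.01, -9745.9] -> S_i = -1.64*8.78^i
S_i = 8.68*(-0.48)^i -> [8.68, -4.17, 2.0, -0.96, 0.46]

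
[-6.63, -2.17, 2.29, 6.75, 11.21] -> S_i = -6.63 + 4.46*i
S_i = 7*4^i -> [7, 28, 112, 448, 1792]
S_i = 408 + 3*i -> [408, 411, 414, 417, 420]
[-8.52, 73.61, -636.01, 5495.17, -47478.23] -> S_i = -8.52*(-8.64)^i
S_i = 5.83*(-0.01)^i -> [5.83, -0.06, 0.0, -0.0, 0.0]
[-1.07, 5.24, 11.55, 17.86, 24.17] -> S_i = -1.07 + 6.31*i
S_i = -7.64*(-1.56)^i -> [-7.64, 11.92, -18.59, 29.0, -45.25]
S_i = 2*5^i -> [2, 10, 50, 250, 1250]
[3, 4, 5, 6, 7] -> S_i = 3 + 1*i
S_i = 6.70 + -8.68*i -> [6.7, -1.98, -10.66, -19.34, -28.02]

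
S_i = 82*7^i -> [82, 574, 4018, 28126, 196882]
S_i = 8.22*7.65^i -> [8.22, 62.88, 481.05, 3680.07, 28152.54]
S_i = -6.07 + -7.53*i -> [-6.07, -13.6, -21.13, -28.66, -36.19]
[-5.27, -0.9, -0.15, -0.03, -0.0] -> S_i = -5.27*0.17^i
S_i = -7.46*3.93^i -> [-7.46, -29.32, -115.22, -452.81, -1779.55]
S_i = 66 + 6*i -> [66, 72, 78, 84, 90]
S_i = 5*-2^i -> [5, -10, 20, -40, 80]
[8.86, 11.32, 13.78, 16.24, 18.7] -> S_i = 8.86 + 2.46*i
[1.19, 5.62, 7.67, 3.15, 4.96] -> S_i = Random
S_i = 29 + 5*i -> [29, 34, 39, 44, 49]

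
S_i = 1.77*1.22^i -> [1.77, 2.16, 2.63, 3.21, 3.92]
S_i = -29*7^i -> [-29, -203, -1421, -9947, -69629]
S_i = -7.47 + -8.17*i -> [-7.47, -15.64, -23.81, -31.98, -40.15]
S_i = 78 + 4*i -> [78, 82, 86, 90, 94]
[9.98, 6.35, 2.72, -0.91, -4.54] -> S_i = 9.98 + -3.63*i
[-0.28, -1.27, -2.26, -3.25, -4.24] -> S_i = -0.28 + -0.99*i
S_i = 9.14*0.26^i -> [9.14, 2.38, 0.62, 0.16, 0.04]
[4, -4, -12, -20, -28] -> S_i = 4 + -8*i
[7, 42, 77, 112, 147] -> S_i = 7 + 35*i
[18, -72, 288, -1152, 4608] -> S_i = 18*-4^i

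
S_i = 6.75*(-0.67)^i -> [6.75, -4.52, 3.03, -2.03, 1.36]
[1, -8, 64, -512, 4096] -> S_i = 1*-8^i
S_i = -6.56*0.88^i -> [-6.56, -5.77, -5.08, -4.47, -3.93]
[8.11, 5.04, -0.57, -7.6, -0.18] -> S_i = Random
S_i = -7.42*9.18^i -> [-7.42, -68.12, -625.3, -5740.27, -52695.63]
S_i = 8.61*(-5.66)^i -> [8.61, -48.73, 275.83, -1561.18, 8836.27]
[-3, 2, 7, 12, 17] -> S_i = -3 + 5*i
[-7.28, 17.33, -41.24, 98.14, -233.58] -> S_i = -7.28*(-2.38)^i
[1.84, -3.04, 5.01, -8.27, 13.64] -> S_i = 1.84*(-1.65)^i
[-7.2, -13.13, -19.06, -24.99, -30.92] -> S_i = -7.20 + -5.93*i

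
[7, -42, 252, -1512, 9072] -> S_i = 7*-6^i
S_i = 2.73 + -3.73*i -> [2.73, -1.0, -4.73, -8.46, -12.19]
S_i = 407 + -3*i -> [407, 404, 401, 398, 395]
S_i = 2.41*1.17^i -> [2.41, 2.82, 3.3, 3.86, 4.52]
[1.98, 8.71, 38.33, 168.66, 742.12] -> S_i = 1.98*4.40^i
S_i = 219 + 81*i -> [219, 300, 381, 462, 543]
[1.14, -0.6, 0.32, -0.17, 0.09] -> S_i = 1.14*(-0.53)^i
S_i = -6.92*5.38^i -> [-6.92, -37.23, -200.3, -1077.59, -5797.43]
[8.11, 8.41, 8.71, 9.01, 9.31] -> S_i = 8.11 + 0.30*i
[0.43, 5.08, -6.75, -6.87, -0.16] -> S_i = Random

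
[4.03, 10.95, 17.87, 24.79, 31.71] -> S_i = 4.03 + 6.92*i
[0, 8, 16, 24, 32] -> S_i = 0 + 8*i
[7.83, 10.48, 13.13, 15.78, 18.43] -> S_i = 7.83 + 2.65*i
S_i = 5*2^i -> [5, 10, 20, 40, 80]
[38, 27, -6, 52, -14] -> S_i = Random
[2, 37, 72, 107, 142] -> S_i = 2 + 35*i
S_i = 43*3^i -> [43, 129, 387, 1161, 3483]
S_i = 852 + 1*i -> [852, 853, 854, 855, 856]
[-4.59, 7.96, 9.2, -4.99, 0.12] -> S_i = Random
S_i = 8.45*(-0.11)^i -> [8.45, -0.93, 0.1, -0.01, 0.0]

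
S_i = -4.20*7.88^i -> [-4.2, -33.1, -260.8, -2055.08, -16194.0]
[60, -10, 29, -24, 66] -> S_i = Random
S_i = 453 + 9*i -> [453, 462, 471, 480, 489]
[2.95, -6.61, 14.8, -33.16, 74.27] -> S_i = 2.95*(-2.24)^i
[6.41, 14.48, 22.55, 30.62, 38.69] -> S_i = 6.41 + 8.07*i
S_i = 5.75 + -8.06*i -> [5.75, -2.31, -10.37, -18.43, -26.49]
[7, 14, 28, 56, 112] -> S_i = 7*2^i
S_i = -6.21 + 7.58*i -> [-6.21, 1.37, 8.95, 16.53, 24.11]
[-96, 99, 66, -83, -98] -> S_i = Random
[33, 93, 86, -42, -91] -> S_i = Random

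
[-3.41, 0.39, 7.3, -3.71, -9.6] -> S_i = Random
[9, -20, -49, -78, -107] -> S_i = 9 + -29*i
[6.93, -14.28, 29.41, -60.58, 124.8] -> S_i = 6.93*(-2.06)^i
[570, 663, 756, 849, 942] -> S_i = 570 + 93*i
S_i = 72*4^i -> [72, 288, 1152, 4608, 18432]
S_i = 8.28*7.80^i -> [8.28, 64.58, 503.76, 3929.29, 30648.47]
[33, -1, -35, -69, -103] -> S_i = 33 + -34*i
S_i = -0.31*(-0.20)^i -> [-0.31, 0.06, -0.01, 0.0, -0.0]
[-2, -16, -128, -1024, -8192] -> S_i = -2*8^i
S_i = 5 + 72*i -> [5, 77, 149, 221, 293]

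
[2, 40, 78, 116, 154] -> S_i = 2 + 38*i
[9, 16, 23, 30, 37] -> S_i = 9 + 7*i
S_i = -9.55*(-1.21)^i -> [-9.55, 11.56, -13.98, 16.92, -20.47]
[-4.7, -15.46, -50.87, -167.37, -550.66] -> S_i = -4.70*3.29^i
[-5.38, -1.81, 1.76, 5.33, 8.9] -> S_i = -5.38 + 3.57*i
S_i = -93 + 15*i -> [-93, -78, -63, -48, -33]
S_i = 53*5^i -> [53, 265, 1325, 6625, 33125]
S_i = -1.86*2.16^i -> [-1.86, -4.02, -8.68, -18.74, -40.49]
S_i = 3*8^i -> [3, 24, 192, 1536, 12288]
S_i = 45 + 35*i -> [45, 80, 115, 150, 185]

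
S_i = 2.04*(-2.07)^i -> [2.04, -4.22, 8.74, -18.09, 37.46]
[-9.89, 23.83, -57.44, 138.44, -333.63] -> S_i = -9.89*(-2.41)^i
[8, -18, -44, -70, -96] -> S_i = 8 + -26*i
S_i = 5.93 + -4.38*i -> [5.93, 1.55, -2.83, -7.21, -11.59]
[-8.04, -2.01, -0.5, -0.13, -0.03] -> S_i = -8.04*0.25^i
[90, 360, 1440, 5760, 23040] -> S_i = 90*4^i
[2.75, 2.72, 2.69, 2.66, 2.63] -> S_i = 2.75 + -0.03*i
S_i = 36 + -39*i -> [36, -3, -42, -81, -120]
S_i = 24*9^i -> [24, 216, 1944, 17496, 157464]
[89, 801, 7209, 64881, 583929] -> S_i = 89*9^i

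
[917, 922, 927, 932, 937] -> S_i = 917 + 5*i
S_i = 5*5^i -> [5, 25, 125, 625, 3125]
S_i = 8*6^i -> [8, 48, 288, 1728, 10368]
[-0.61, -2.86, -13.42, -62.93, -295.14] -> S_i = -0.61*4.69^i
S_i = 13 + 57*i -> [13, 70, 127, 184, 241]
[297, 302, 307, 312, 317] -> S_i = 297 + 5*i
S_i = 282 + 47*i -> [282, 329, 376, 423, 470]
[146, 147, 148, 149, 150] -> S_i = 146 + 1*i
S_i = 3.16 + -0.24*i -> [3.16, 2.92, 2.68, 2.44, 2.2]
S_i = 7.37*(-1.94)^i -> [7.37, -14.3, 27.74, -53.81, 104.39]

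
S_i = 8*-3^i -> [8, -24, 72, -216, 648]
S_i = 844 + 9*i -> [844, 853, 862, 871, 880]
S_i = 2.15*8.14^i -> [2.15, 17.5, 142.46, 1159.61, 9439.22]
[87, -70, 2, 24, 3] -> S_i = Random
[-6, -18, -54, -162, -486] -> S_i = -6*3^i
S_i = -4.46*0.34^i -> [-4.46, -1.52, -0.52, -0.18, -0.06]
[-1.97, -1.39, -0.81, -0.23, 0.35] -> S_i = -1.97 + 0.58*i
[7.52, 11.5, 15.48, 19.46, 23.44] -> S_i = 7.52 + 3.98*i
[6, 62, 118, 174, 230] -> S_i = 6 + 56*i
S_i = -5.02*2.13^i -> [-5.02, -10.69, -22.78, -48.51, -103.33]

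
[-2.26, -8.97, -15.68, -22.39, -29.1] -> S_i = -2.26 + -6.71*i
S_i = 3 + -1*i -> [3, 2, 1, 0, -1]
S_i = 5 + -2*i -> [5, 3, 1, -1, -3]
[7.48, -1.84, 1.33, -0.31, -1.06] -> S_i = Random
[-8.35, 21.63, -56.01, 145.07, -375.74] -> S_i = -8.35*(-2.59)^i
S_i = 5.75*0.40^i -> [5.75, 2.3, 0.92, 0.37, 0.15]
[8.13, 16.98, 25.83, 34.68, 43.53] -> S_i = 8.13 + 8.85*i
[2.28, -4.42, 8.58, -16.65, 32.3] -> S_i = 2.28*(-1.94)^i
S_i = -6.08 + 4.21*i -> [-6.08, -1.87, 2.34, 6.55, 10.76]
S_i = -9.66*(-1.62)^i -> [-9.66, 15.65, -25.35, 41.07, -66.53]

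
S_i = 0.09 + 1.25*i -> [0.09, 1.34, 2.59, 3.84, 5.09]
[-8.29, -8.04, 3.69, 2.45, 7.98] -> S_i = Random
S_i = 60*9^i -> [60, 540, 4860, 43740, 393660]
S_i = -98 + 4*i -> [-98, -94, -90, -86, -82]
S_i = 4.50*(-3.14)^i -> [4.5, -14.13, 44.37, -139.32, 437.45]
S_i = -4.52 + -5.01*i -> [-4.52, -9.53, -14.54, -19.55, -24.56]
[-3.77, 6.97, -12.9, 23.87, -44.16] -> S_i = -3.77*(-1.85)^i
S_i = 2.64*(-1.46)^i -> [2.64, -3.85, 5.63, -8.22, 12.0]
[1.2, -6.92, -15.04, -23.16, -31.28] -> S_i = 1.20 + -8.12*i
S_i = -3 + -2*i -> [-3, -5, -7, -9, -11]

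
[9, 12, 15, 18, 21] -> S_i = 9 + 3*i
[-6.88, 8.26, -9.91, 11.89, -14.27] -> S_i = -6.88*(-1.20)^i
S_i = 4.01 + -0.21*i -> [4.01, 3.8, 3.59, 3.38, 3.17]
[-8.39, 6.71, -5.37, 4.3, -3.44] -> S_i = -8.39*(-0.80)^i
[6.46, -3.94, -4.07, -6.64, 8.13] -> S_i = Random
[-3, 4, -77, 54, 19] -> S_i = Random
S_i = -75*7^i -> [-75, -525, -3675, -25725, -180075]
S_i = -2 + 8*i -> [-2, 6, 14, 22, 30]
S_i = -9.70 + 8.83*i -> [-9.7, -0.87, 7.96, 16.79, 25.62]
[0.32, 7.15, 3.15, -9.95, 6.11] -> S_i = Random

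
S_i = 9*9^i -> [9, 81, 729, 6561, 59049]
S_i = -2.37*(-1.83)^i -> [-2.37, 4.34, -7.94, 14.52, -26.58]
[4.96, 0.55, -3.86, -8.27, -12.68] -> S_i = 4.96 + -4.41*i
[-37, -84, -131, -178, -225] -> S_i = -37 + -47*i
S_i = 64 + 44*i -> [64, 108, 152, 196, 240]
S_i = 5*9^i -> [5, 45, 405, 3645, 32805]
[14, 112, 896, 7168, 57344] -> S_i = 14*8^i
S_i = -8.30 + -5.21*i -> [-8.3, -13.51, -18.72, -23.93, -29.14]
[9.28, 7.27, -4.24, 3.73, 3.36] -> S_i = Random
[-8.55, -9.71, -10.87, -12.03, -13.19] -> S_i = -8.55 + -1.16*i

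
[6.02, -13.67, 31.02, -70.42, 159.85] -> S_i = 6.02*(-2.27)^i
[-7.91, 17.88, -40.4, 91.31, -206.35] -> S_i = -7.91*(-2.26)^i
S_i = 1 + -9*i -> [1, -8, -17, -26, -35]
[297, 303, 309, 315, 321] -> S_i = 297 + 6*i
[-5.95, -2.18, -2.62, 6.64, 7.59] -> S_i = Random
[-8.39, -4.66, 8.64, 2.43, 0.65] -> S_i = Random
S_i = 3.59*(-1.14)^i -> [3.59, -4.09, 4.67, -5.32, 6.06]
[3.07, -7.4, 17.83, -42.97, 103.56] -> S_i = 3.07*(-2.41)^i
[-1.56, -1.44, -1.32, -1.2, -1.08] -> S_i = -1.56 + 0.12*i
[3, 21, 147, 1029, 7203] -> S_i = 3*7^i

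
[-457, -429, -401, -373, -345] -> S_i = -457 + 28*i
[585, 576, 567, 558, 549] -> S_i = 585 + -9*i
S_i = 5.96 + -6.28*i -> [5.96, -0.32, -6.6, -12.88, -19.16]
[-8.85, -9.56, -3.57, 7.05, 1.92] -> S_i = Random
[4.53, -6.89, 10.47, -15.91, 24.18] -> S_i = 4.53*(-1.52)^i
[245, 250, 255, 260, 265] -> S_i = 245 + 5*i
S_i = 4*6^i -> [4, 24, 144, 864, 5184]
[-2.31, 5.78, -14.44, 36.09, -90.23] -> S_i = -2.31*(-2.50)^i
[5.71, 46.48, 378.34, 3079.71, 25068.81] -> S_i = 5.71*8.14^i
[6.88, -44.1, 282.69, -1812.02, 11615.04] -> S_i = 6.88*(-6.41)^i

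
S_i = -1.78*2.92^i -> [-1.78, -5.2, -15.18, -44.32, -129.41]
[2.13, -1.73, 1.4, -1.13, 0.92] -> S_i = 2.13*(-0.81)^i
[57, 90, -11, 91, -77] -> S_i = Random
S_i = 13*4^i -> [13, 52, 208, 832, 3328]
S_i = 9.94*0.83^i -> [9.94, 8.25, 6.85, 5.68, 4.72]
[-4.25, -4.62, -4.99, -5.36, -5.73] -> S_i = -4.25 + -0.37*i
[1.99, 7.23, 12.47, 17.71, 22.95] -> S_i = 1.99 + 5.24*i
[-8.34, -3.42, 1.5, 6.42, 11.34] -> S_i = -8.34 + 4.92*i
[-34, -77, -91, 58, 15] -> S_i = Random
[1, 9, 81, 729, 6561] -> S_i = 1*9^i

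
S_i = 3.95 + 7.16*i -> [3.95, 11.11, 18.27, 25.43, 32.59]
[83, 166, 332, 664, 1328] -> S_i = 83*2^i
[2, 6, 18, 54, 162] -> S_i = 2*3^i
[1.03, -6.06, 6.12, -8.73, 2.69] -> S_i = Random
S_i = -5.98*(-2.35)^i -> [-5.98, 14.05, -33.02, 77.61, -182.38]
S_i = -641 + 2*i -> [-641, -639, -637, -635, -633]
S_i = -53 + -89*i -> [-53, -142, -231, -320, -409]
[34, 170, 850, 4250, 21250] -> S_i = 34*5^i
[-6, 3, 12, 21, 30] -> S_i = -6 + 9*i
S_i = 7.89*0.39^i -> [7.89, 3.08, 1.2, 0.47, 0.18]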